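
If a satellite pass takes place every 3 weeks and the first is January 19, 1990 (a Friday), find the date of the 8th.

June 15, 1990

The 8th occurrence is 7 intervals after the first: 7 × 21 = 147 days after January 19, 1990.
January has 31 days — 12 days to the end of January leaves 135.
February has 28 days (107 left).
March has 31 days (76 left).
April has 30 days (46 left).
May has 31 days (15 left).
15 days into June → June 15, 1990.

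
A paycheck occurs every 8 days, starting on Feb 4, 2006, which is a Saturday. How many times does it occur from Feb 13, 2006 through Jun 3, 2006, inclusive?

Occurrences land 8·i days after Feb 4, 2006 for i = 0, 1, 2, …
Feb 13, 2006 is 9 days after the start; 9 ÷ 8 = 1 remainder 1; since the remainder is 1, round up to i = 2. First occurrence in the window: #3 on Feb 20, 2006 (2×8 = 16 days in).
Jun 3, 2006 is 119 days after the start; 119 ÷ 8 = 14 remainder 7. Last occurrence in the window: #15 on May 27, 2006.
Occurrences #3 through #15: 13 in total.

13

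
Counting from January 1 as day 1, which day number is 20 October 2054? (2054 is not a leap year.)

Days in months before October: 31 + 28 + 31 + 30 + 31 + 30 + 31 + 31 + 30 = 273.
Plus 20 days into October → day 293.

293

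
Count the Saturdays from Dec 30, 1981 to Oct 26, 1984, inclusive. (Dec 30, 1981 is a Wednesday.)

147

Dec 30, 1981 is a Wednesday; the first Saturday on or after it is Jan 2, 1982 (3 days later).
From Jan 2, 1982 to Oct 26, 1984: 363 + 365 + 300 = 1028 days (rest of 1982, 1983, to Oct 26, 1984 in 1984).
1028 ÷ 7 = 146 full weeks with remainder 6, so 146 more Saturdays after the first → 147.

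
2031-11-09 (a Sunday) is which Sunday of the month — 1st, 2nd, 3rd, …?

2nd

Day 9 falls in week ⌈9/7⌉ of the month.
Days 1–7 hold the 1st Sunday, 8–14 the 2nd, 15–21 the 3rd, 22–28 the 4th, 29–31 the 5th.
9 is in the range for the 2nd.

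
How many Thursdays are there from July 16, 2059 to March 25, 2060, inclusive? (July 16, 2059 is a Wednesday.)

July 16, 2059 is a Wednesday; the first Thursday on or after it is July 17, 2059 (1 day later).
From July 17, 2059 to March 25, 2060: 14 + 31 + 30 + 31 + 30 + 31 + 31 + 29 + 25 = 252 days (rest of July, August, September, October, November, December, January, February, March).
252 ÷ 7 = 36 full weeks with remainder 0, so 36 more Thursdays after the first → 37.

37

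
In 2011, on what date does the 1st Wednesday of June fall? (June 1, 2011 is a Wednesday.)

June 2011 begins on a Wednesday, so the first Wednesday is June 1.

June 1, 2011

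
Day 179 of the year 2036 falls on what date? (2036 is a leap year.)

Jan has 31 days (179 − 31 = 148 remain).
Feb has 29 days (148 − 29 = 119 remain).
Mar has 31 days (119 − 31 = 88 remain).
Apr has 30 days (88 − 30 = 58 remain).
May has 31 days (58 − 31 = 27 remain).
27 into Jun → Jun 27.

Jun 27, 2036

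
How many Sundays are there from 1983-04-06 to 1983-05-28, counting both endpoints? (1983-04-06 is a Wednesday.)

7

1983-04-06 is a Wednesday; the first Sunday on or after it is 1983-04-10 (4 days later).
From 1983-04-10 to 1983-05-28: 20 + 28 = 48 days (rest of April, May).
48 ÷ 7 = 6 full weeks with remainder 6, so 6 more Sundays after the first → 7.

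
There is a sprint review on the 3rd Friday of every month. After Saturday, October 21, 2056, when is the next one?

November 17, 2056

October 2056 starts on a Sunday; its first Friday is the 6th, so the 3rd Friday is the 20th — October 20, 2056.
That is not after October 21, 2056, so look at November 2056.
November 2056 starts on a Wednesday; its first Friday is the 3rd, so the 3rd Friday is the 17th — November 17, 2056.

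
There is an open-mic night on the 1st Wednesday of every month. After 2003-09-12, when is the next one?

2003-10-01

September 2003 starts on a Monday, so its 1st Wednesday is 2003-09-03 (2 days in).
That is not after 2003-09-12, so look at October 2003.
October 2003 starts on a Wednesday, so its 1st Wednesday is 2003-10-01.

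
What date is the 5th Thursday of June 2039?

The first Thursday of June 2039 is June 2.
The 5th Thursday is 4 weeks later: 2 + 28 = 30.

30 June 2039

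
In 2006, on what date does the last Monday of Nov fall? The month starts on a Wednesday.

Nov 2006 begins on a Wednesday, so the first Monday is Nov 6 (5 days later).
Nov 2006 has 30 days. Adding weeks: 6, 13, 20, 27 — the last one ≤ 30 is the 27th.

Nov 27, 2006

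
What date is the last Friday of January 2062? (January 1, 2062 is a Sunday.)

2062-01-27

January 2062 begins on a Sunday, so the first Friday is January 6 (5 days later).
January 2062 has 31 days. Adding weeks: 6, 13, 20, 27 — the last one ≤ 31 is the 27th.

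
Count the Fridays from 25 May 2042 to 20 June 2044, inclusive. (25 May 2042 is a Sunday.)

108

25 May 2042 is a Sunday; the first Friday on or after it is 30 May 2042 (5 days later).
From 30 May 2042 to 20 June 2044: 215 + 365 + 172 = 752 days (rest of 2042, 2043, to 20 June 2044 in 2044).
752 ÷ 7 = 107 full weeks with remainder 3, so 107 more Fridays after the first → 108.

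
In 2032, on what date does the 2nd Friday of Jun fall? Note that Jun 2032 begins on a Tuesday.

Jun 2032 begins on a Tuesday, so the first Friday is Jun 4 (3 days later).
The 2nd Friday is 1 weeks later: 4 + 7 = 11.

Jun 11, 2032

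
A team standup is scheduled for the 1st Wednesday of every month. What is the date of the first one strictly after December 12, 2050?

December 2050 starts on a Thursday, so its 1st Wednesday is December 7, 2050 (6 days in).
That is not after December 12, 2050, so look at January 2051.
January 2051 starts on a Sunday, so its 1st Wednesday is January 4, 2051 (3 days in).

January 4, 2051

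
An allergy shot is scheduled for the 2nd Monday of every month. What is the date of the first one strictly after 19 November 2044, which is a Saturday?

12 December 2044

November 2044 starts on a Tuesday; its first Monday is the 7th, so the 2nd Monday is the 14th — 14 November 2044.
That is not after 19 November 2044, so look at December 2044.
December 2044 starts on a Thursday; its first Monday is the 5th, so the 2nd Monday is the 12th — 12 December 2044.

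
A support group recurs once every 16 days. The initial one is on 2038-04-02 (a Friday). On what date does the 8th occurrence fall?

2038-07-23

The 8th occurrence is 7 intervals after the first: 7 × 16 = 112 days after 2038-04-02.
April has 30 days — 28 days to the end of April leaves 84.
May has 31 days (53 left).
June has 30 days (23 left).
23 days into July → 2038-07-23.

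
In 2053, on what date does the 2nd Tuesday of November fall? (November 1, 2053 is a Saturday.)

November 2053 begins on a Saturday, so the first Tuesday is November 4 (3 days later).
The 2nd Tuesday is 1 weeks later: 4 + 7 = 11.

2053-11-11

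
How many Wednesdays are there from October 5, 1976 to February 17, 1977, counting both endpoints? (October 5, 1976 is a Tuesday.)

October 5, 1976 is a Tuesday; the first Wednesday on or after it is October 6, 1976 (1 day later).
From October 6, 1976 to February 17, 1977: 25 + 30 + 31 + 31 + 17 = 134 days (rest of October, November, December, January, February).
134 ÷ 7 = 19 full weeks with remainder 1, so 19 more Wednesdays after the first → 20.

20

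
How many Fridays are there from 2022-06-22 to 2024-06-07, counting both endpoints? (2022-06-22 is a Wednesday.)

103

2022-06-22 is a Wednesday; the first Friday on or after it is 2022-06-24 (2 days later).
From 2022-06-24 to 2024-06-07: 190 + 365 + 159 = 714 days (rest of 2022, 2023, to 2024-06-07 in 2024).
714 ÷ 7 = 102 full weeks with remainder 0, so 102 more Fridays after the first → 103.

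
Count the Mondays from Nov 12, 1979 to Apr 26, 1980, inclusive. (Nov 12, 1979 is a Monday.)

Nov 12, 1979 is a Monday; the first Monday on or after it is Nov 12, 1979.
From Nov 12, 1979 to Apr 26, 1980: 18 + 31 + 31 + 29 + 31 + 26 = 166 days (rest of Nov, Dec, Jan, Feb, Mar, Apr).
166 ÷ 7 = 23 full weeks with remainder 5, so 23 more Mondays after the first → 24.

24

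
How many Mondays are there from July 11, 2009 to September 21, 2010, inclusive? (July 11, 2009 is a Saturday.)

July 11, 2009 is a Saturday; the first Monday on or after it is July 13, 2009 (2 days later).
From July 13, 2009 to September 21, 2010: 171 + 264 = 435 days (rest of 2009, to September 21, 2010 in 2010).
435 ÷ 7 = 62 full weeks with remainder 1, so 62 more Mondays after the first → 63.

63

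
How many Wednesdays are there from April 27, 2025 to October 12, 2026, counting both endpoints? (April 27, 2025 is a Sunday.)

April 27, 2025 is a Sunday; the first Wednesday on or after it is April 30, 2025 (3 days later).
From April 30, 2025 to October 12, 2026: 245 + 285 = 530 days (rest of 2025, to October 12, 2026 in 2026).
530 ÷ 7 = 75 full weeks with remainder 5, so 75 more Wednesdays after the first → 76.

76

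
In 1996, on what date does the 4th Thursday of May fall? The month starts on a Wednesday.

May 23, 1996

May 1996 begins on a Wednesday, so the first Thursday is May 2 (1 day later).
The 4th Thursday is 3 weeks later: 2 + 21 = 23.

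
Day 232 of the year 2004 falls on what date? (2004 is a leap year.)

January has 31 days (232 − 31 = 201 remain).
February has 29 days (201 − 29 = 172 remain).
March has 31 days (172 − 31 = 141 remain).
April has 30 days (141 − 30 = 111 remain).
May has 31 days (111 − 31 = 80 remain).
June has 30 days (80 − 30 = 50 remain).
July has 31 days (50 − 31 = 19 remain).
19 into August → August 19.

19 August 2004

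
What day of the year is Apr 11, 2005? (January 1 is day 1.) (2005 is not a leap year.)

Days in months before Apr: 31 + 28 + 31 = 90.
Plus 11 days into Apr → day 101.

101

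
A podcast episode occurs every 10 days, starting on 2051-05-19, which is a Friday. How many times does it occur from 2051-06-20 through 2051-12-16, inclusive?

18

Occurrences land 10·i days after 2051-05-19 for i = 0, 1, 2, …
2051-06-20 is 32 days after the start; 32 ÷ 10 = 3 remainder 2; since the remainder is 2, round up to i = 4. First occurrence in the window: #5 on 2051-06-28 (4×10 = 40 days in).
2051-12-16 is 211 days after the start; 211 ÷ 10 = 21 remainder 1. Last occurrence in the window: #22 on 2051-12-15.
Occurrences #5 through #22: 18 in total.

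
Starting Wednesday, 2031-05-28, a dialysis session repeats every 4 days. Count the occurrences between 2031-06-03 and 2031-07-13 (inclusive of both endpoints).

Occurrences land 4·i days after 2031-05-28 for i = 0, 1, 2, …
2031-06-03 is 6 days after the start; 6 ÷ 4 = 1 remainder 2; since the remainder is 2, round up to i = 2. First occurrence in the window: #3 on 2031-06-05 (2×4 = 8 days in).
2031-07-13 is 46 days after the start; 46 ÷ 4 = 11 remainder 2. Last occurrence in the window: #12 on 2031-07-11.
Occurrences #3 through #12: 10 in total.

10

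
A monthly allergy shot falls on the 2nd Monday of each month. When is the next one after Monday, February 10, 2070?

March 10, 2070

February 2070 starts on a Saturday; its first Monday is the 3rd, so the 2nd Monday is the 10th — February 10, 2070.
That is not after February 10, 2070, so look at March 2070.
March 2070 starts on a Saturday; its first Monday is the 3rd, so the 2nd Monday is the 10th — March 10, 2070.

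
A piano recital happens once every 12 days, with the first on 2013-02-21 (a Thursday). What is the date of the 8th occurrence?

2013-05-16

The 8th occurrence is 7 intervals after the first: 7 × 12 = 84 days after 2013-02-21.
February has 28 days — 7 days to the end of February leaves 77.
March has 31 days (46 left).
April has 30 days (16 left).
16 days into May → 2013-05-16.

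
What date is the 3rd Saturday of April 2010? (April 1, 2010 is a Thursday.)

April 17, 2010

April 2010 begins on a Thursday, so the first Saturday is April 3 (2 days later).
The 3rd Saturday is 2 weeks later: 3 + 14 = 17.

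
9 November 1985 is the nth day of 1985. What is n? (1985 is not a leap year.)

Days in months before November: 31 + 28 + 31 + 30 + 31 + 30 + 31 + 31 + 30 + 31 = 304.
Plus 9 days into November → day 313.

313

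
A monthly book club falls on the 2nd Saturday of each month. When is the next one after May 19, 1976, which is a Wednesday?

Jun 12, 1976

May 1976 starts on a Saturday; its first Saturday is the 1st, so the 2nd Saturday is the 8th — May 8, 1976.
That is not after May 19, 1976, so look at Jun 1976.
Jun 1976 starts on a Tuesday; its first Saturday is the 5th, so the 2nd Saturday is the 12th — Jun 12, 1976.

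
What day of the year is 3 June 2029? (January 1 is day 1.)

154

Days in months before June: 31 + 28 + 31 + 30 + 31 = 151.
Plus 3 days into June → day 154.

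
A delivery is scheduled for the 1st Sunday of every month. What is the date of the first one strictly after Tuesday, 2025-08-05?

August 2025 starts on a Friday, so its 1st Sunday is 2025-08-03 (2 days in).
That is not after 2025-08-05, so look at September 2025.
September 2025 starts on a Monday, so its 1st Sunday is 2025-09-07 (6 days in).

2025-09-07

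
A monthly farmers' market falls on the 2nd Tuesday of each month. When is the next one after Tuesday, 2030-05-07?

May 2030 starts on a Wednesday; its first Tuesday is the 7th, so the 2nd Tuesday is the 14th — 2030-05-14.
2030-05-14 is after 2030-05-07, so that is the next one.

2030-05-14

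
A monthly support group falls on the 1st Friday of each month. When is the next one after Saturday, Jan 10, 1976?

Jan 1976 starts on a Thursday, so its 1st Friday is Jan 2, 1976 (1 day in).
That is not after Jan 10, 1976, so look at Feb 1976.
Feb 1976 starts on a Sunday, so its 1st Friday is Feb 6, 1976 (5 days in).

Feb 6, 1976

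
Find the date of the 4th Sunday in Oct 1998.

Oct 25, 1998

Oct 1998 begins on a Thursday, so the first Sunday is Oct 4 (3 days later).
The 4th Sunday is 3 weeks later: 4 + 21 = 25.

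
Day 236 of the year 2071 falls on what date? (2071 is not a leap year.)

24 August 2071

January has 31 days (236 − 31 = 205 remain).
February has 28 days (205 − 28 = 177 remain).
March has 31 days (177 − 31 = 146 remain).
April has 30 days (146 − 30 = 116 remain).
May has 31 days (116 − 31 = 85 remain).
June has 30 days (85 − 30 = 55 remain).
July has 31 days (55 − 31 = 24 remain).
24 into August → August 24.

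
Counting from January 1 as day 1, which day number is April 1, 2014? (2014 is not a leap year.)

91

Days in months before April: 31 + 28 + 31 = 90.
Plus 1 day into April → day 91.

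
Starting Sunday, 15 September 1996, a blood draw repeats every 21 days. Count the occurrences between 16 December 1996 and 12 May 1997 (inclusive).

7

Occurrences land 21·i days after 15 September 1996 for i = 0, 1, 2, …
16 December 1996 is 92 days after the start; 92 ÷ 21 = 4 remainder 8; since the remainder is 8, round up to i = 5. First occurrence in the window: #6 on 29 December 1996 (5×21 = 105 days in).
12 May 1997 is 239 days after the start; 239 ÷ 21 = 11 remainder 8. Last occurrence in the window: #12 on 4 May 1997.
Occurrences #6 through #12: 7 in total.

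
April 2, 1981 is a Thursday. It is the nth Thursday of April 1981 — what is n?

Day 2 falls in week ⌈2/7⌉ of the month.
Days 1–7 hold the 1st Thursday, 8–14 the 2nd, 15–21 the 3rd, 22–28 the 4th, 29–31 the 5th.
2 is in the range for the 1st.

1st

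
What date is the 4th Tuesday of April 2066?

The first Tuesday of April 2066 is April 6.
The 4th Tuesday is 3 weeks later: 6 + 21 = 27.

April 27, 2066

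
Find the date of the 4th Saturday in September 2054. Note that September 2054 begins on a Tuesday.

September 2054 begins on a Tuesday, so the first Saturday is September 5 (4 days later).
The 4th Saturday is 3 weeks later: 5 + 21 = 26.

September 26, 2054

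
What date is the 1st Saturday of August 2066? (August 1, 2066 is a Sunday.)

7 August 2066

August 2066 begins on a Sunday, so the first Saturday is August 7 (6 days later).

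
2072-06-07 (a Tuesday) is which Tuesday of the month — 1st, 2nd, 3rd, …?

1st

Day 7 falls in week ⌈7/7⌉ of the month.
Days 1–7 hold the 1st Tuesday, 8–14 the 2nd, 15–21 the 3rd, 22–28 the 4th, 29–31 the 5th.
7 is in the range for the 1st.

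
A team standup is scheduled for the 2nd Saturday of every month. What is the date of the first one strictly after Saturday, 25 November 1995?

9 December 1995

November 1995 starts on a Wednesday; its first Saturday is the 4th, so the 2nd Saturday is the 11th — 11 November 1995.
That is not after 25 November 1995, so look at December 1995.
December 1995 starts on a Friday; its first Saturday is the 2nd, so the 2nd Saturday is the 9th — 9 December 1995.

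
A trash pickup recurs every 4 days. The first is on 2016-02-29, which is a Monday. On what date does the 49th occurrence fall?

The 49th occurrence is 48 intervals after the first: 48 × 4 = 192 days after 2016-02-29.
February has 29 days — 0 days to the end of February leaves 192.
March has 31 days (161 left).
April has 30 days (131 left).
May has 31 days (100 left).
June has 30 days (70 left).
July has 31 days (39 left).
August has 31 days (8 left).
8 days into September → 2016-09-08.

2016-09-08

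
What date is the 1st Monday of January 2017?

January 2017 begins on a Sunday, so the first Monday is January 2 (1 day later).

2 January 2017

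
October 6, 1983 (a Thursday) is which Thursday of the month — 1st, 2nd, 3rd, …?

Day 6 falls in week ⌈6/7⌉ of the month.
Days 1–7 hold the 1st Thursday, 8–14 the 2nd, 15–21 the 3rd, 22–28 the 4th, 29–31 the 5th.
6 is in the range for the 1st.

1st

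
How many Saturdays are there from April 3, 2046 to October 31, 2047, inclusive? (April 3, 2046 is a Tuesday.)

82

April 3, 2046 is a Tuesday; the first Saturday on or after it is April 7, 2046 (4 days later).
From April 7, 2046 to October 31, 2047: 268 + 304 = 572 days (rest of 2046, to October 31, 2047 in 2047).
572 ÷ 7 = 81 full weeks with remainder 5, so 81 more Saturdays after the first → 82.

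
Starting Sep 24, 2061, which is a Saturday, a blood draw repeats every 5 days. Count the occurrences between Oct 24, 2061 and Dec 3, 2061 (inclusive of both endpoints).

9

Occurrences land 5·i days after Sep 24, 2061 for i = 0, 1, 2, …
Oct 24, 2061 is 30 days after the start; 30 ÷ 5 = 6 remainder 0. First occurrence in the window: #7 on Oct 24, 2061 (6×5 = 30 days in).
Dec 3, 2061 is 70 days after the start; 70 ÷ 5 = 14 remainder 0. Last occurrence in the window: #15 on Dec 3, 2061.
Occurrences #7 through #15: 9 in total.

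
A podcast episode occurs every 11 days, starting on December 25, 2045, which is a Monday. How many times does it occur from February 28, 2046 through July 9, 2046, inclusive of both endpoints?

12

Occurrences land 11·i days after December 25, 2045 for i = 0, 1, 2, …
February 28, 2046 is 65 days after the start; 65 ÷ 11 = 5 remainder 10; since the remainder is 10, round up to i = 6. First occurrence in the window: #7 on March 1, 2046 (6×11 = 66 days in).
July 9, 2046 is 196 days after the start; 196 ÷ 11 = 17 remainder 9. Last occurrence in the window: #18 on June 30, 2046.
Occurrences #7 through #18: 12 in total.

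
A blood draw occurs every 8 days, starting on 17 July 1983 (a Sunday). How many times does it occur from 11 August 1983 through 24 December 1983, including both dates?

17

Occurrences land 8·i days after 17 July 1983 for i = 0, 1, 2, …
11 August 1983 is 25 days after the start; 25 ÷ 8 = 3 remainder 1; since the remainder is 1, round up to i = 4. First occurrence in the window: #5 on 18 August 1983 (4×8 = 32 days in).
24 December 1983 is 160 days after the start; 160 ÷ 8 = 20 remainder 0. Last occurrence in the window: #21 on 24 December 1983.
Occurrences #5 through #21: 17 in total.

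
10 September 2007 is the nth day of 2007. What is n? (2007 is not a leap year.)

253

Days in months before September: 31 + 28 + 31 + 30 + 31 + 30 + 31 + 31 = 243.
Plus 10 days into September → day 253.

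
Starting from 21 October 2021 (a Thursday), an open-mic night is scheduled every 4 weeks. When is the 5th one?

10 February 2022

The 5th occurrence is 4 intervals after the first: 4 × 28 = 112 days after 21 October 2021.
October has 31 days — 10 days to the end of October leaves 102.
November has 30 days (72 left).
December has 31 days (41 left).
January has 31 days (10 left).
10 days into February → 10 February 2022.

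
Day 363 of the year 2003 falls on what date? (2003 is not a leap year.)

Jan has 31 days (363 − 31 = 332 remain).
Feb has 28 days (332 − 28 = 304 remain).
Mar has 31 days (304 − 31 = 273 remain).
Apr has 30 days (273 − 30 = 243 remain).
May has 31 days (243 − 31 = 212 remain).
Jun has 30 days (212 − 30 = 182 remain).
Jul has 31 days (182 − 31 = 151 remain).
Aug has 31 days (151 − 31 = 120 remain).
Sep has 30 days (120 − 30 = 90 remain).
Oct has 31 days (90 − 31 = 59 remain).
Nov has 30 days (59 − 30 = 29 remain).
29 into Dec → Dec 29.

Dec 29, 2003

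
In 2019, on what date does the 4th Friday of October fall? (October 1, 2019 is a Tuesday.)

25 October 2019

October 2019 begins on a Tuesday, so the first Friday is October 4 (3 days later).
The 4th Friday is 3 weeks later: 4 + 21 = 25.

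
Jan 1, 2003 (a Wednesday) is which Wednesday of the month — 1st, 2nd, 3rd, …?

Day 1 falls in week ⌈1/7⌉ of the month.
Days 1–7 hold the 1st Wednesday, 8–14 the 2nd, 15–21 the 3rd, 22–28 the 4th, 29–31 the 5th.
1 is in the range for the 1st.

1st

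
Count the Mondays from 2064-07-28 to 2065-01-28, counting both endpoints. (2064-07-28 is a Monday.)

27

2064-07-28 is a Monday; the first Monday on or after it is 2064-07-28.
From 2064-07-28 to 2065-01-28: 3 + 31 + 30 + 31 + 30 + 31 + 28 = 184 days (rest of July, August, September, October, November, December, January).
184 ÷ 7 = 26 full weeks with remainder 2, so 26 more Mondays after the first → 27.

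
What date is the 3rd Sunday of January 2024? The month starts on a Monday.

21 January 2024

January 2024 begins on a Monday, so the first Sunday is January 7 (6 days later).
The 3rd Sunday is 2 weeks later: 7 + 14 = 21.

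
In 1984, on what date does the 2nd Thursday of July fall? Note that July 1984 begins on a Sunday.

July 12, 1984

July 1984 begins on a Sunday, so the first Thursday is July 5 (4 days later).
The 2nd Thursday is 1 weeks later: 5 + 7 = 12.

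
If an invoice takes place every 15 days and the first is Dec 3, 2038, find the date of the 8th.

The 8th occurrence is 7 intervals after the first: 7 × 15 = 105 days after Dec 3, 2038.
Dec has 31 days — 28 days to the end of Dec leaves 77.
Jan has 31 days (46 left).
Feb has 28 days (18 left).
18 days into Mar → Mar 18, 2039.

Mar 18, 2039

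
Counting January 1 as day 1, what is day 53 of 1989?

January has 31 days (53 − 31 = 22 remain).
22 into February → February 22.

22 February 1989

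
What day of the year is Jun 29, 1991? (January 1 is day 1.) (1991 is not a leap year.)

180

Days in months before Jun: 31 + 28 + 31 + 30 + 31 = 151.
Plus 29 days into Jun → day 180.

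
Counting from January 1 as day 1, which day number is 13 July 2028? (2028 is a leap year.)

Days in months before July: 31 + 29 + 31 + 30 + 31 + 30 = 182.
Plus 13 days into July → day 195.

195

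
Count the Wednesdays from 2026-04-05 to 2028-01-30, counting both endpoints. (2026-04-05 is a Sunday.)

95

2026-04-05 is a Sunday; the first Wednesday on or after it is 2026-04-08 (3 days later).
From 2026-04-08 to 2028-01-30: 267 + 365 + 30 = 662 days (rest of 2026, 2027, to 2028-01-30 in 2028).
662 ÷ 7 = 94 full weeks with remainder 4, so 94 more Wednesdays after the first → 95.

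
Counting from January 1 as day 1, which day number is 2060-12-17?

Days in months before December: 31 + 29 + 31 + 30 + 31 + 30 + 31 + 31 + 30 + 31 + 30 = 335.
Plus 17 days into December → day 352.

352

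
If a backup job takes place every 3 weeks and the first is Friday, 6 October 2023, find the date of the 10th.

12 April 2024

The 10th occurrence is 9 intervals after the first: 9 × 21 = 189 days after 6 October 2023.
October has 31 days — 25 days to the end of October leaves 164.
November has 30 days (134 left).
December has 31 days (103 left).
January has 31 days (72 left).
February has 29 days (43 left).
March has 31 days (12 left).
12 days into April → 12 April 2024.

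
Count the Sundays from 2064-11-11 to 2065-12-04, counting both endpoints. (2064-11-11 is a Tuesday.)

2064-11-11 is a Tuesday; the first Sunday on or after it is 2064-11-16 (5 days later).
From 2064-11-16 to 2065-12-04: 45 + 338 = 383 days (rest of 2064, to 2065-12-04 in 2065).
383 ÷ 7 = 54 full weeks with remainder 5, so 54 more Sundays after the first → 55.

55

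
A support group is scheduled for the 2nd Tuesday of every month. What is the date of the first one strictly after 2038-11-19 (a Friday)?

November 2038 starts on a Monday; its first Tuesday is the 2nd, so the 2nd Tuesday is the 9th — 2038-11-09.
That is not after 2038-11-19, so look at December 2038.
December 2038 starts on a Wednesday; its first Tuesday is the 7th, so the 2nd Tuesday is the 14th — 2038-12-14.

2038-12-14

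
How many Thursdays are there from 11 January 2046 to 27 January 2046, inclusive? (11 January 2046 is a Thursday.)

3

11 January 2046 is a Thursday; the first Thursday on or after it is 11 January 2046.
From 11 January 2046 to 27 January 2046 is 27 − 11 = 16 days.
16 ÷ 7 = 2 full weeks with remainder 2, so 2 more Thursdays after the first → 3.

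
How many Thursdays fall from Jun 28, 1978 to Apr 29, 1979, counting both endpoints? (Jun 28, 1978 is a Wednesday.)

Jun 28, 1978 is a Wednesday; the first Thursday on or after it is Jun 29, 1978 (1 day later).
From Jun 29, 1978 to Apr 29, 1979: 1 + 31 + 31 + 30 + 31 + 30 + 31 + 31 + 28 + 31 + 29 = 304 days (rest of Jun, Jul, Aug, Sep, Oct, Nov, Dec, Jan, Feb, Mar, Apr).
304 ÷ 7 = 43 full weeks with remainder 3, so 43 more Thursdays after the first → 44.

44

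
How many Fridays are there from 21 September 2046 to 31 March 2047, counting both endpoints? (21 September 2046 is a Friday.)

21 September 2046 is a Friday; the first Friday on or after it is 21 September 2046.
From 21 September 2046 to 31 March 2047: 9 + 31 + 30 + 31 + 31 + 28 + 31 = 191 days (rest of September, October, November, December, January, February, March).
191 ÷ 7 = 27 full weeks with remainder 2, so 27 more Fridays after the first → 28.

28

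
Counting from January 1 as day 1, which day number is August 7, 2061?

219

Days in months before August: 31 + 28 + 31 + 30 + 31 + 30 + 31 = 212.
Plus 7 days into August → day 219.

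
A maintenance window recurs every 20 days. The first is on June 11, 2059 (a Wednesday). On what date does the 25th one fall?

October 3, 2060

The 25th occurrence is 24 intervals after the first: 24 × 20 = 480 days after June 11, 2059.
June has 30 days — 19 days to the end of June leaves 461.
From end of June to end of 2059 is 184 days (277 left).
January has 31 days (246 left).
February has 29 days (217 left).
March has 31 days (186 left).
April has 30 days (156 left).
May has 31 days (125 left).
June has 30 days (95 left).
July has 31 days (64 left).
August has 31 days (33 left).
September has 30 days (3 left).
3 days into October → October 3, 2060.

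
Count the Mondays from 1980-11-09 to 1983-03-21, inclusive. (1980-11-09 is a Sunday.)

124

1980-11-09 is a Sunday; the first Monday on or after it is 1980-11-10 (1 day later).
From 1980-11-10 to 1983-03-21: 51 + 365 + 365 + 80 = 861 days (rest of 1980, 1981, 1982, to 1983-03-21 in 1983).
861 ÷ 7 = 123 full weeks with remainder 0, so 123 more Mondays after the first → 124.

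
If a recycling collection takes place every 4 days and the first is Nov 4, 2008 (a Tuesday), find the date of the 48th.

May 11, 2009

The 48th occurrence is 47 intervals after the first: 47 × 4 = 188 days after Nov 4, 2008.
Nov has 30 days — 26 days to the end of Nov leaves 162.
Dec has 31 days (131 left).
Jan has 31 days (100 left).
Feb has 28 days (72 left).
Mar has 31 days (41 left).
Apr has 30 days (11 left).
11 days into May → May 11, 2009.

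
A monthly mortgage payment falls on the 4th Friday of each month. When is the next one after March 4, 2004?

March 2004 starts on a Monday; its first Friday is the 5th, so the 4th Friday is the 26th — March 26, 2004.
March 26, 2004 is after March 4, 2004, so that is the next one.

March 26, 2004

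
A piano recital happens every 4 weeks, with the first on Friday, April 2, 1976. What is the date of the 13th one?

March 4, 1977

The 13th occurrence is 12 intervals after the first: 12 × 28 = 336 days after April 2, 1976.
April has 30 days — 28 days to the end of April leaves 308.
May has 31 days (277 left).
June has 30 days (247 left).
July has 31 days (216 left).
August has 31 days (185 left).
September has 30 days (155 left).
October has 31 days (124 left).
November has 30 days (94 left).
December has 31 days (63 left).
January has 31 days (32 left).
February has 28 days (4 left).
4 days into March → March 4, 1977.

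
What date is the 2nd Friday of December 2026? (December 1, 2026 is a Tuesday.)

December 2026 begins on a Tuesday, so the first Friday is December 4 (3 days later).
The 2nd Friday is 1 weeks later: 4 + 7 = 11.

December 11, 2026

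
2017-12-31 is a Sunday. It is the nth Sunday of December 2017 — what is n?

5th

Day 31 falls in week ⌈31/7⌉ of the month.
Days 1–7 hold the 1st Sunday, 8–14 the 2nd, 15–21 the 3rd, 22–28 the 4th, 29–31 the 5th.
31 is in the range for the 5th.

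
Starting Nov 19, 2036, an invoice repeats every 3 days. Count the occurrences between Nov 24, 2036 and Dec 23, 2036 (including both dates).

Occurrences land 3·i days after Nov 19, 2036 for i = 0, 1, 2, …
Nov 24, 2036 is 5 days after the start; 5 ÷ 3 = 1 remainder 2; since the remainder is 2, round up to i = 2. First occurrence in the window: #3 on Nov 25, 2036 (2×3 = 6 days in).
Dec 23, 2036 is 34 days after the start; 34 ÷ 3 = 11 remainder 1. Last occurrence in the window: #12 on Dec 22, 2036.
Occurrences #3 through #12: 10 in total.

10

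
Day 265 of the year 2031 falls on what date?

2031-09-22

January has 31 days (265 − 31 = 234 remain).
February has 28 days (234 − 28 = 206 remain).
March has 31 days (206 − 31 = 175 remain).
April has 30 days (175 − 30 = 145 remain).
May has 31 days (145 − 31 = 114 remain).
June has 30 days (114 − 30 = 84 remain).
July has 31 days (84 − 31 = 53 remain).
August has 31 days (53 − 31 = 22 remain).
22 into September → September 22.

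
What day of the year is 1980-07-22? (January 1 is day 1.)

204

Days in months before July: 31 + 29 + 31 + 30 + 31 + 30 = 182.
Plus 22 days into July → day 204.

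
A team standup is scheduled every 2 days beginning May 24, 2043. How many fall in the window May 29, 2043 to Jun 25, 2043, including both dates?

14

Occurrences land 2·i days after May 24, 2043 for i = 0, 1, 2, …
May 29, 2043 is 5 days after the start; 5 ÷ 2 = 2 remainder 1; since the remainder is 1, round up to i = 3. First occurrence in the window: #4 on May 30, 2043 (3×2 = 6 days in).
Jun 25, 2043 is 32 days after the start; 32 ÷ 2 = 16 remainder 0. Last occurrence in the window: #17 on Jun 25, 2043.
Occurrences #4 through #17: 14 in total.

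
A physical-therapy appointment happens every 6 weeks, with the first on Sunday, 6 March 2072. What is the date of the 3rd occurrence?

The 3rd occurrence is 2 intervals after the first: 2 × 42 = 84 days after 6 March 2072.
March has 31 days — 25 days to the end of March leaves 59.
April has 30 days (29 left).
29 days into May → 29 May 2072.

29 May 2072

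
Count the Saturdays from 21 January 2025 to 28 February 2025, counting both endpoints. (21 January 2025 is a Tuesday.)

5

21 January 2025 is a Tuesday; the first Saturday on or after it is 25 January 2025 (4 days later).
From 25 January 2025 to 28 February 2025: 6 + 28 = 34 days (rest of January, February).
34 ÷ 7 = 4 full weeks with remainder 6, so 4 more Saturdays after the first → 5.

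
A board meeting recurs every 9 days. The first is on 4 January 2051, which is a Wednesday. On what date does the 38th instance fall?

The 38th occurrence is 37 intervals after the first: 37 × 9 = 333 days after 4 January 2051.
January has 31 days — 27 days to the end of January leaves 306.
February has 28 days (278 left).
March has 31 days (247 left).
April has 30 days (217 left).
May has 31 days (186 left).
June has 30 days (156 left).
July has 31 days (125 left).
August has 31 days (94 left).
September has 30 days (64 left).
October has 31 days (33 left).
November has 30 days (3 left).
3 days into December → 3 December 2051.

3 December 2051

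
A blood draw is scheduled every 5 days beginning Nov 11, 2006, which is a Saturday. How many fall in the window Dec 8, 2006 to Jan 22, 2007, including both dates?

9

Occurrences land 5·i days after Nov 11, 2006 for i = 0, 1, 2, …
Dec 8, 2006 is 27 days after the start; 27 ÷ 5 = 5 remainder 2; since the remainder is 2, round up to i = 6. First occurrence in the window: #7 on Dec 11, 2006 (6×5 = 30 days in).
Jan 22, 2007 is 72 days after the start; 72 ÷ 5 = 14 remainder 2. Last occurrence in the window: #15 on Jan 20, 2007.
Occurrences #7 through #15: 9 in total.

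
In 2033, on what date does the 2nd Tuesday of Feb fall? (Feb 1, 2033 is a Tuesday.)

Feb 8, 2033

Feb 2033 begins on a Tuesday, so the first Tuesday is Feb 1.
The 2nd Tuesday is 1 weeks later: 1 + 7 = 8.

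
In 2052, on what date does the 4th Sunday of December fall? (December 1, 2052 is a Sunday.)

December 22, 2052

December 2052 begins on a Sunday, so the first Sunday is December 1.
The 4th Sunday is 3 weeks later: 1 + 21 = 22.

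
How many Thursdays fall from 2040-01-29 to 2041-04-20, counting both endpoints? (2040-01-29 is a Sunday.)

64

2040-01-29 is a Sunday; the first Thursday on or after it is 2040-02-02 (4 days later).
From 2040-02-02 to 2041-04-20: 333 + 110 = 443 days (rest of 2040, to 2041-04-20 in 2041).
443 ÷ 7 = 63 full weeks with remainder 2, so 63 more Thursdays after the first → 64.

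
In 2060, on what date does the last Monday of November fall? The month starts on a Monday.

29 November 2060

November 2060 begins on a Monday, so the first Monday is November 1.
November 2060 has 30 days. Adding weeks: 1, 8, 15, 22, 29 — the last one ≤ 30 is the 29th.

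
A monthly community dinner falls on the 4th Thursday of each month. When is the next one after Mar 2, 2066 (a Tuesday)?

Mar 2066 starts on a Monday; its first Thursday is the 4th, so the 4th Thursday is the 25th — Mar 25, 2066.
Mar 25, 2066 is after Mar 2, 2066, so that is the next one.

Mar 25, 2066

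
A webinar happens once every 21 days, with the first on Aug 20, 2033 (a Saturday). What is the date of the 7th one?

Dec 24, 2033

The 7th occurrence is 6 intervals after the first: 6 × 21 = 126 days after Aug 20, 2033.
Aug has 31 days — 11 days to the end of Aug leaves 115.
Sep has 30 days (85 left).
Oct has 31 days (54 left).
Nov has 30 days (24 left).
24 days into Dec → Dec 24, 2033.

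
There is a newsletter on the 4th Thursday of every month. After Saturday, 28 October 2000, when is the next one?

23 November 2000

October 2000 starts on a Sunday; its first Thursday is the 5th, so the 4th Thursday is the 26th — 26 October 2000.
That is not after 28 October 2000, so look at November 2000.
November 2000 starts on a Wednesday; its first Thursday is the 2nd, so the 4th Thursday is the 23rd — 23 November 2000.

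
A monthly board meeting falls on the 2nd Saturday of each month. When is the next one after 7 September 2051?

September 2051 starts on a Friday; its first Saturday is the 2nd, so the 2nd Saturday is the 9th — 9 September 2051.
9 September 2051 is after 7 September 2051, so that is the next one.

9 September 2051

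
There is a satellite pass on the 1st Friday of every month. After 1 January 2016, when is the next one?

5 February 2016

January 2016 starts on a Friday, so its 1st Friday is 1 January 2016.
That is not after 1 January 2016, so look at February 2016.
February 2016 starts on a Monday, so its 1st Friday is 5 February 2016 (4 days in).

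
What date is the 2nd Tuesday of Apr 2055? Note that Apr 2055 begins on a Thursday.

Apr 2055 begins on a Thursday, so the first Tuesday is Apr 6 (5 days later).
The 2nd Tuesday is 1 weeks later: 6 + 7 = 13.

Apr 13, 2055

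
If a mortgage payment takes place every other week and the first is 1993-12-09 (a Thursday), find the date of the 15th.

The 15th occurrence is 14 intervals after the first: 14 × 14 = 196 days after 1993-12-09.
December has 31 days — 22 days to the end of December leaves 174.
January has 31 days (143 left).
February has 28 days (115 left).
March has 31 days (84 left).
April has 30 days (54 left).
May has 31 days (23 left).
23 days into June → 1994-06-23.

1994-06-23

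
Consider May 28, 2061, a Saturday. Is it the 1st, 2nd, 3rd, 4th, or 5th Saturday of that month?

Day 28 falls in week ⌈28/7⌉ of the month.
Days 1–7 hold the 1st Saturday, 8–14 the 2nd, 15–21 the 3rd, 22–28 the 4th, 29–31 the 5th.
28 is in the range for the 4th.

4th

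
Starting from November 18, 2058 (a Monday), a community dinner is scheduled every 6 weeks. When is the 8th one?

September 8, 2059

The 8th occurrence is 7 intervals after the first: 7 × 42 = 294 days after November 18, 2058.
November has 30 days — 12 days to the end of November leaves 282.
December has 31 days (251 left).
January has 31 days (220 left).
February has 28 days (192 left).
March has 31 days (161 left).
April has 30 days (131 left).
May has 31 days (100 left).
June has 30 days (70 left).
July has 31 days (39 left).
August has 31 days (8 left).
8 days into September → September 8, 2059.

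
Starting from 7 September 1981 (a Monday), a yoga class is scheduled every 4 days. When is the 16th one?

6 November 1981

The 16th occurrence is 15 intervals after the first: 15 × 4 = 60 days after 7 September 1981.
September has 30 days — 23 days to the end of September leaves 37.
October has 31 days (6 left).
6 days into November → 6 November 1981.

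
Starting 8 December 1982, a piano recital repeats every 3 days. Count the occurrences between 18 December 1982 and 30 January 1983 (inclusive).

14

Occurrences land 3·i days after 8 December 1982 for i = 0, 1, 2, …
18 December 1982 is 10 days after the start; 10 ÷ 3 = 3 remainder 1; since the remainder is 1, round up to i = 4. First occurrence in the window: #5 on 20 December 1982 (4×3 = 12 days in).
30 January 1983 is 53 days after the start; 53 ÷ 3 = 17 remainder 2. Last occurrence in the window: #18 on 28 January 1983.
Occurrences #5 through #18: 14 in total.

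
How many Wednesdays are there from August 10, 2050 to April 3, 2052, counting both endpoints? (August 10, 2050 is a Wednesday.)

August 10, 2050 is a Wednesday; the first Wednesday on or after it is August 10, 2050.
From August 10, 2050 to April 3, 2052: 143 + 365 + 94 = 602 days (rest of 2050, 2051, to April 3, 2052 in 2052).
602 ÷ 7 = 86 full weeks with remainder 0, so 86 more Wednesdays after the first → 87.

87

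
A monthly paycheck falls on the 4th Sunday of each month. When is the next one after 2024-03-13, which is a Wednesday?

2024-03-24

March 2024 starts on a Friday; its first Sunday is the 3rd, so the 4th Sunday is the 24th — 2024-03-24.
2024-03-24 is after 2024-03-13, so that is the next one.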